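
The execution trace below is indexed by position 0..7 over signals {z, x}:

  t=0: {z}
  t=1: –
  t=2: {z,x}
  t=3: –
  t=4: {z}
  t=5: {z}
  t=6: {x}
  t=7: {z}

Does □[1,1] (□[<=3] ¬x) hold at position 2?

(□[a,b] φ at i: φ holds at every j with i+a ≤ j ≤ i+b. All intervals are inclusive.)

Does not hold

Check □[<=3] ¬x at every j in [3,3]:
  j=3: fails at 6
Fails at j=3 → formula fails.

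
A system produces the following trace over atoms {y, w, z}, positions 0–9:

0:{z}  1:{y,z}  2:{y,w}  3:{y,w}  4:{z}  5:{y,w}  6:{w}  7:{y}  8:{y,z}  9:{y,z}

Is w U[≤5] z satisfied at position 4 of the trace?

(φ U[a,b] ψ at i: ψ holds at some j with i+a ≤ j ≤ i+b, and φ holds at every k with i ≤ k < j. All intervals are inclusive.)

Holds

Need some j in [4,9] with z, and w at every k in [4,j-1].
  j=4: z holds; no prefix to check → satisfied.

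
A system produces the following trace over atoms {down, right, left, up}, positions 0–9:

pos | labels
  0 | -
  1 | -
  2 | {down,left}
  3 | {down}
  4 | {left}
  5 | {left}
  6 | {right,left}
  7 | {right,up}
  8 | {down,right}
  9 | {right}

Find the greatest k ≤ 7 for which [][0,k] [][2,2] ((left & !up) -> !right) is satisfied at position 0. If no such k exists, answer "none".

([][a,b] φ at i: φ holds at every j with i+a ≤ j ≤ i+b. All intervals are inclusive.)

3

[][2,2] ((left & !up) -> !right) must hold from j=0 onward; find where it first fails.
  j=0: holds
  j=1: holds
  j=2: holds
  j=3: holds
  j=4: fails
Holds on [0,3], so largest k = 3.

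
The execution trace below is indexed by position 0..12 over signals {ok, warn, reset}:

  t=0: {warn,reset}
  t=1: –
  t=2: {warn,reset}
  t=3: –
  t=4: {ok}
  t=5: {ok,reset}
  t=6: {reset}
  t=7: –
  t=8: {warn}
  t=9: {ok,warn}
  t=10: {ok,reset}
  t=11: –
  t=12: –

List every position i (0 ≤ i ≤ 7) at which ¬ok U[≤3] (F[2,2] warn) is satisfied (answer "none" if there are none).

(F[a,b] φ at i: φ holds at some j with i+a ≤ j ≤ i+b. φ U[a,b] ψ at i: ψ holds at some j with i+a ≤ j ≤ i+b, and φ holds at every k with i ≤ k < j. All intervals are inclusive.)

0, 6, 7

Evaluate at each i in [0,7]:
  i=0: ✓ (rhs at j=0)
  i=1: ✗ (no rhs in [1,4])
  i=2: ✗ (no rhs in [2,5])
  i=3: ✗ (lhs fails at k=4 before rhs at j=6)
  i=4: ✗ (lhs fails at k=4 before rhs at j=6)
  i=5: ✗ (lhs fails at k=5 before rhs at j=6)
  i=6: ✓ (rhs at j=6)
  i=7: ✓ (rhs at j=7)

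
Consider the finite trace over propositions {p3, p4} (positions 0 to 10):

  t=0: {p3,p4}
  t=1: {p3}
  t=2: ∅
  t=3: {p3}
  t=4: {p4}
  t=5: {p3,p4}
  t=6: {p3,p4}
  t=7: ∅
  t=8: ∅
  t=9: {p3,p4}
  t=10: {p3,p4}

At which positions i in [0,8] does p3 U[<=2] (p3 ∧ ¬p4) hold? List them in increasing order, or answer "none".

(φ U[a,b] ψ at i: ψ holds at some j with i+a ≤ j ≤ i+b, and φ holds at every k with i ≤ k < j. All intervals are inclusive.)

0, 1, 3

Evaluate at each i in [0,8]:
  i=0: ✓ (rhs at j=1; lhs holds on [0,0])
  i=1: ✓ (rhs at j=1)
  i=2: ✗ (lhs fails at k=2 before rhs at j=3)
  i=3: ✓ (rhs at j=3)
  i=4: ✗ (no rhs in [4,6])
  i=5: ✗ (no rhs in [5,7])
  i=6: ✗ (no rhs in [6,8])
  i=7: ✗ (no rhs in [7,9])
  i=8: ✗ (no rhs in [8,10])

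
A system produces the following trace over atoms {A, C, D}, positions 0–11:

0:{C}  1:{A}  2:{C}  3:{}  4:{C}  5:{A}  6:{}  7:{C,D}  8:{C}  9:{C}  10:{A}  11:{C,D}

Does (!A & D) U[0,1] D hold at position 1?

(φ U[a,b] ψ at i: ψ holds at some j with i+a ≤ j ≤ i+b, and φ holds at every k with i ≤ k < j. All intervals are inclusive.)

False

Need some j in [1,2] with D, and (!A & D) at every k in [1,j-1].
  j=1: D false.
  j=2: D false.
No j in the window works → until fails.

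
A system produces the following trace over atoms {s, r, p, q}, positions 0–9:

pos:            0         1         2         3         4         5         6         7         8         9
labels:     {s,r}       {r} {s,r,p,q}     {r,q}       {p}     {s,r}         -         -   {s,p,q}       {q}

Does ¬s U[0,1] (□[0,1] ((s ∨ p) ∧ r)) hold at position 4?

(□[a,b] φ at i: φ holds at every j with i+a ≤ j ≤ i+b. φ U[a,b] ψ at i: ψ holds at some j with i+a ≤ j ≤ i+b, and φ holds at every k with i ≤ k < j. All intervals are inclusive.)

Need some j in [4,5] with □[0,1] ((s ∨ p) ∧ r), and ¬s at every k in [4,j-1].
  j=4: □[0,1] ((s ∨ p) ∧ r) — fails at 4.
  j=5: □[0,1] ((s ∨ p) ∧ r) — fails at 6.
No j in the window works → until fails.

False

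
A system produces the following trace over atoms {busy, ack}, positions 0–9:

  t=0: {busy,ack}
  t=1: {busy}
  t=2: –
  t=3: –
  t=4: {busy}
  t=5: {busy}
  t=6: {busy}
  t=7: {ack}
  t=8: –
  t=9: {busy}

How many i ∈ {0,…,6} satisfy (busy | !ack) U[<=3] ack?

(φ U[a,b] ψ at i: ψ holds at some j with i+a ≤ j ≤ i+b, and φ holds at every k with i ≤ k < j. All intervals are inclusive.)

4

Evaluate at each i in [0,6]:
  i=0: ✓ (rhs at j=0)
  i=1: ✗ (no rhs in [1,4])
  i=2: ✗ (no rhs in [2,5])
  i=3: ✗ (no rhs in [3,6])
  i=4: ✓ (rhs at j=7; lhs holds on [4,6])
  i=5: ✓ (rhs at j=7; lhs holds on [5,6])
  i=6: ✓ (rhs at j=7; lhs holds on [6,6])
Positions where it holds: {0, 4, 5, 6} → 4.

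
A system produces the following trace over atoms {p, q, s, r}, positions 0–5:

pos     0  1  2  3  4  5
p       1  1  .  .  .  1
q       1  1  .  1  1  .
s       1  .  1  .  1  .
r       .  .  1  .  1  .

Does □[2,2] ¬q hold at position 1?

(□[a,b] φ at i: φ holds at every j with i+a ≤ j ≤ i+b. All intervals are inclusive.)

Check ¬q at every j in [3,3]:
  j=3: false
Fails at j=3 → formula fails.

No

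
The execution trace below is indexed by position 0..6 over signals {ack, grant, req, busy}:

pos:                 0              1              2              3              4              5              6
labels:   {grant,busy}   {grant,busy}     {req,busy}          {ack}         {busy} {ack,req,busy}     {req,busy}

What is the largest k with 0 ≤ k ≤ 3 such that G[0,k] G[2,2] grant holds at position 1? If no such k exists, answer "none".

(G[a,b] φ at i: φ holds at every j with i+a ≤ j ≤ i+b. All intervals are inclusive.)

G[2,2] grant must hold from j=1 onward; find where it first fails.
  j=1: fails → no k works.

none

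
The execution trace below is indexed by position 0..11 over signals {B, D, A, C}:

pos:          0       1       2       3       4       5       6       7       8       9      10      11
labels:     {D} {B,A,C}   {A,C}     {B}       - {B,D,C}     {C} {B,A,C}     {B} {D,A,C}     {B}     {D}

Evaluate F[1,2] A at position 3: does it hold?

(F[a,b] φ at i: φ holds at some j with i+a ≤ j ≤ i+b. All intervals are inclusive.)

Check A at each j in [4,5]:
  j=4: false
  j=5: false
No position in the window satisfies it → formula fails.

No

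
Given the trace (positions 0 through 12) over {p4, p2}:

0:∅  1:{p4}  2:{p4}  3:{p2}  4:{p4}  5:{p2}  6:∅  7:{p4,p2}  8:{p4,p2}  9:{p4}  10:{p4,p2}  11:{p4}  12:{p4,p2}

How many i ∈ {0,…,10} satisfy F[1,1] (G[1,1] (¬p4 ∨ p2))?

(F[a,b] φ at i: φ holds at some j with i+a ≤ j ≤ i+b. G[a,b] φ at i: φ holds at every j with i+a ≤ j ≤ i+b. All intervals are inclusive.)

Evaluate at each i in [0,10]:
  i=0: ✗ (none in [1,1])
  i=1: ✓ (witness j=2)
  i=2: ✗ (none in [3,3])
  i=3: ✓ (witness j=4)
  i=4: ✓ (witness j=5)
  i=5: ✓ (witness j=6)
  i=6: ✓ (witness j=7)
  i=7: ✗ (none in [8,8])
  i=8: ✓ (witness j=9)
  i=9: ✗ (none in [10,10])
  i=10: ✓ (witness j=11)
Positions where it holds: {1, 3, 4, 5, 6, 8, 10} → 7.

7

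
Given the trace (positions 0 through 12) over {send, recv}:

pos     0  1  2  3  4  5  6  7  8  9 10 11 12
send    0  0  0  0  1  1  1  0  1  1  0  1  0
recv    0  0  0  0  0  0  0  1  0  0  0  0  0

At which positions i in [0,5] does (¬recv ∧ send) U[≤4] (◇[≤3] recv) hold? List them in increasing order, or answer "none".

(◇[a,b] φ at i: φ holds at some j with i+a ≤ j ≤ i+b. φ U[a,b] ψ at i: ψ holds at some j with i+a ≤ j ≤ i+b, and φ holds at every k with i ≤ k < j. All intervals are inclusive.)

4, 5

Evaluate at each i in [0,5]:
  i=0: ✗ (lhs fails at k=0 before rhs at j=4)
  i=1: ✗ (lhs fails at k=1 before rhs at j=4)
  i=2: ✗ (lhs fails at k=2 before rhs at j=4)
  i=3: ✗ (lhs fails at k=3 before rhs at j=4)
  i=4: ✓ (rhs at j=4)
  i=5: ✓ (rhs at j=5)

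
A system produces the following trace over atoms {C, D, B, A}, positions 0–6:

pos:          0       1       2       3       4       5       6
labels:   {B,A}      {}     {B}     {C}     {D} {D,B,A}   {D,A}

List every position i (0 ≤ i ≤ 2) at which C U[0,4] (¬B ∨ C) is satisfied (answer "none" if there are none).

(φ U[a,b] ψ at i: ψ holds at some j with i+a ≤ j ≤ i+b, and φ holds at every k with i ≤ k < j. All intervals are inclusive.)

Evaluate at each i in [0,2]:
  i=0: ✗ (lhs fails at k=0 before rhs at j=1)
  i=1: ✓ (rhs at j=1)
  i=2: ✗ (lhs fails at k=2 before rhs at j=3)

1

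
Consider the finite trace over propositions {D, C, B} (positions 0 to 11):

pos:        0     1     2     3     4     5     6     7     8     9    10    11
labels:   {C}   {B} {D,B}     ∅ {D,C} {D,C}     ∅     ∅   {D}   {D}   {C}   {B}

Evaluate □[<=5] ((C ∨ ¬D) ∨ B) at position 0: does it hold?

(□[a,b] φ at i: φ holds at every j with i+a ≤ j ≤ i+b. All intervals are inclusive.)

Check ((C ∨ ¬D) ∨ B) at every j in [0,5]:
  j=0: true
  j=1: true
  j=2: true
  j=3: true
  j=4: true
  j=5: true
All positions satisfy it → formula holds.

Holds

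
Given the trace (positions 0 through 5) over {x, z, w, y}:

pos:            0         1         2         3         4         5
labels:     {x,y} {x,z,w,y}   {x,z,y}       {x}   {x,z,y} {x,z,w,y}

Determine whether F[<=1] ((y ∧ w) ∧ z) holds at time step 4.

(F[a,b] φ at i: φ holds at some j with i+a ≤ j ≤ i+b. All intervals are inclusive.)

Holds

Check ((y ∧ w) ∧ z) at each j in [4,5]:
  j=4: false
  j=5: true
Found at j=5 → formula holds.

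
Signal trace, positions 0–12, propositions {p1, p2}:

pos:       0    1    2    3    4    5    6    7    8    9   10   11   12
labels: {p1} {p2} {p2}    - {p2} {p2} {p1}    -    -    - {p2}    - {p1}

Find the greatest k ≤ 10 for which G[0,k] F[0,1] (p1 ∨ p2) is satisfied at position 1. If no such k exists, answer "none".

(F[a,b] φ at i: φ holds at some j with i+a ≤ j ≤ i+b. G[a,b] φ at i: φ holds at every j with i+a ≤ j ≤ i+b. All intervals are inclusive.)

5

F[0,1] (p1 ∨ p2) must hold from j=1 onward; find where it first fails.
  j=1: holds
  j=2: holds
  j=3: holds
  j=4: holds
  j=5: holds
  j=6: holds
  j=7: fails
Holds on [1,6], so largest k = 5.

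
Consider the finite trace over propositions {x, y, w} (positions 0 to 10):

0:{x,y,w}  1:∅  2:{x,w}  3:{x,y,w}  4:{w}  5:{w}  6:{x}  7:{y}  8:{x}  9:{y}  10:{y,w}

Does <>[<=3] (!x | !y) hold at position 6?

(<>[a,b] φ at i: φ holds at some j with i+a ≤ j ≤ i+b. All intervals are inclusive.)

True

Check (!x | !y) at each j in [6,9]:
  j=6: true
  j=7: true
  j=8: true
  j=9: true
Found at j=6 → formula holds.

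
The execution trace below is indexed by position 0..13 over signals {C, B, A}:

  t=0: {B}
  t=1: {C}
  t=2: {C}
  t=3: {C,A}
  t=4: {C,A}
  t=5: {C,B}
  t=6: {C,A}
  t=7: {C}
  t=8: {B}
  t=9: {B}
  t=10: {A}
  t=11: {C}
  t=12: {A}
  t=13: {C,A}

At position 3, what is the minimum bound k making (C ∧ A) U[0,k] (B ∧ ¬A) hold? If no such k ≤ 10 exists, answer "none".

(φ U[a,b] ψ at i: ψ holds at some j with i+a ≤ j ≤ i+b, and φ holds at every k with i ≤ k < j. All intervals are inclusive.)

2

Need earliest j ≥ 3 with (B ∧ ¬A), and (C ∧ A) at every k in [3,j-1].
  j=3: rhs fails.
  j=4: rhs fails.
  j=5: rhs holds; lhs holds on [3,4]. k = 2.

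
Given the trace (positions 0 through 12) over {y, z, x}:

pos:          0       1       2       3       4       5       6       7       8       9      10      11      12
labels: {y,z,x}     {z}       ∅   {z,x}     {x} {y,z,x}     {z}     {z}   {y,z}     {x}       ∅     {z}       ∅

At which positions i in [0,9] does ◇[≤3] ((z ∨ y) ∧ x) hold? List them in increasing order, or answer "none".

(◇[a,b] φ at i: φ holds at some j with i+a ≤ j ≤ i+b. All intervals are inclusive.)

Evaluate at each i in [0,9]:
  i=0: ✓ (witness j=0)
  i=1: ✓ (witness j=3)
  i=2: ✓ (witness j=3)
  i=3: ✓ (witness j=3)
  i=4: ✓ (witness j=5)
  i=5: ✓ (witness j=5)
  i=6: ✗ (none in [6,9])
  i=7: ✗ (none in [7,10])
  i=8: ✗ (none in [8,11])
  i=9: ✗ (none in [9,12])

0, 1, 2, 3, 4, 5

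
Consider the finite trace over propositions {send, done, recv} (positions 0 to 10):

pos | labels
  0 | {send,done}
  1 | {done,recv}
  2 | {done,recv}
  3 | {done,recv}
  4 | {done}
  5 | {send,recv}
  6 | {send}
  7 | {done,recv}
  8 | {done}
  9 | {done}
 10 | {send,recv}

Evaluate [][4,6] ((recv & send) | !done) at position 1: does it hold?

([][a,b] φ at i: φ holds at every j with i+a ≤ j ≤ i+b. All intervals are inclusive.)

Check ((recv & send) | !done) at every j in [5,7]:
  j=5: true
  j=6: true
  j=7: false
Fails at j=7 → formula fails.

Does not hold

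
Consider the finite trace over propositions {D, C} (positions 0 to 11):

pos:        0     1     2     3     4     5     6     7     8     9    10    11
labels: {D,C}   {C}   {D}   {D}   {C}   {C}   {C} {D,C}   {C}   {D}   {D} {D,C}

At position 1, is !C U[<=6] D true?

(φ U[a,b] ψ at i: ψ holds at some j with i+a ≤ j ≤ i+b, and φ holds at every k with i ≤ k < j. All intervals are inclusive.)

Need some j in [1,7] with D, and !C at every k in [1,j-1].
  j=1: D false.
  j=2: D holds, but !C fails at k=1 → not this j.
  j=3: D holds, but !C fails at k=1 → not this j.
  j=4: D false.
  j=5: D false.
  j=6: D false.
  j=7: D holds, but !C fails at k=1 → not this j.
No j in the window works → until fails.

No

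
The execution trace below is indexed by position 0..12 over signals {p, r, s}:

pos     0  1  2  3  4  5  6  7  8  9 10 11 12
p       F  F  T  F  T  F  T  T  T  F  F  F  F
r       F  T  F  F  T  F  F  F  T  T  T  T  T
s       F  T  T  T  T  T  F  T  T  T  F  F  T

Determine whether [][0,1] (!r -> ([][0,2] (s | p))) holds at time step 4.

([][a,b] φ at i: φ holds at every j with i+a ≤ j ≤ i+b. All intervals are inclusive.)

Yes

Check (!r -> ([][0,2] (s | p))) at every j in [4,5]:
  j=4: antecedent false → ✓
  j=5: antecedent true; consequent holds on [5,7] → ✓
All positions satisfy it → formula holds.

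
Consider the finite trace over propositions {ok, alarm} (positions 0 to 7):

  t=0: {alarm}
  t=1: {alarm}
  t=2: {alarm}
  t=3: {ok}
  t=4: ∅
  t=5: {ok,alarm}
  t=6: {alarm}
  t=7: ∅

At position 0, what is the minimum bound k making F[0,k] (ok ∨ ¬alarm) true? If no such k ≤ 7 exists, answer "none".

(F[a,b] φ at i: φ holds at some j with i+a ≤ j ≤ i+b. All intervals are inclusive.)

3

Scan j = 0,1,… for (ok ∨ ¬alarm):
  j=0: fails
  j=1: fails
  j=2: fails
  j=3: holds
First hit at j=3, so smallest k = 3-0 = 3.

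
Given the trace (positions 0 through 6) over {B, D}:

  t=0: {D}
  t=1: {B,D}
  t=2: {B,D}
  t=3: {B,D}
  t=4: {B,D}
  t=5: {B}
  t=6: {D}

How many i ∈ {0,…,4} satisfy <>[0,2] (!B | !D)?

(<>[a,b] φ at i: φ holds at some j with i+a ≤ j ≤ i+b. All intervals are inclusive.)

3

Evaluate at each i in [0,4]:
  i=0: ✓ (witness j=0)
  i=1: ✗ (none in [1,3])
  i=2: ✗ (none in [2,4])
  i=3: ✓ (witness j=5)
  i=4: ✓ (witness j=5)
Positions where it holds: {0, 3, 4} → 3.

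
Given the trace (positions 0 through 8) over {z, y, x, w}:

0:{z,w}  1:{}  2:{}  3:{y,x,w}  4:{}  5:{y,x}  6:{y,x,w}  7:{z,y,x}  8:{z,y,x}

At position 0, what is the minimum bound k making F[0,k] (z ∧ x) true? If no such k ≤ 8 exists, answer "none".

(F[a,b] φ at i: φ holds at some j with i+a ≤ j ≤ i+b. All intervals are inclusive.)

Scan j = 0,1,… for (z ∧ x):
  j=0: fails
  j=1: fails
  j=2: fails
  j=3: fails
  j=4: fails
  j=5: fails
  j=6: fails
  j=7: holds
First hit at j=7, so smallest k = 7-0 = 7.

7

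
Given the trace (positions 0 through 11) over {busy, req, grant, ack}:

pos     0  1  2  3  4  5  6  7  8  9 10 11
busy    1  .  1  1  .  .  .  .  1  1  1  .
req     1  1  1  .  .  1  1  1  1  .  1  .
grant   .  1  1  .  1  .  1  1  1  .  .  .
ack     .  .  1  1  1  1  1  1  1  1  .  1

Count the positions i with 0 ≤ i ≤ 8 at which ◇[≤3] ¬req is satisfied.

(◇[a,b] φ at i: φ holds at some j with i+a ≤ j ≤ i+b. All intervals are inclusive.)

Evaluate at each i in [0,8]:
  i=0: ✓ (witness j=3)
  i=1: ✓ (witness j=3)
  i=2: ✓ (witness j=3)
  i=3: ✓ (witness j=3)
  i=4: ✓ (witness j=4)
  i=5: ✗ (none in [5,8])
  i=6: ✓ (witness j=9)
  i=7: ✓ (witness j=9)
  i=8: ✓ (witness j=9)
Positions where it holds: {0, 1, 2, 3, 4, 6, 7, 8} → 8.

8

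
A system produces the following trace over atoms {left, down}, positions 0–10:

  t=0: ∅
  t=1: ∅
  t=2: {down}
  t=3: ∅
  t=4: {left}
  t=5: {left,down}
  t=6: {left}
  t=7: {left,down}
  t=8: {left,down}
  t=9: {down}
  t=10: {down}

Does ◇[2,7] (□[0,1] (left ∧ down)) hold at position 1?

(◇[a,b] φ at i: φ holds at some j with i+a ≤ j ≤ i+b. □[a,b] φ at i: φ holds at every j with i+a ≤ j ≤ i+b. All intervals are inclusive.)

Check □[0,1] (left ∧ down) at each j in [3,8]:
  j=3: fails at 3
  j=4: fails at 4
  j=5: fails at 6
  j=6: fails at 6
  j=7: holds on [7,8]
  j=8: fails at 9
Found at j=7 → formula holds.

Yes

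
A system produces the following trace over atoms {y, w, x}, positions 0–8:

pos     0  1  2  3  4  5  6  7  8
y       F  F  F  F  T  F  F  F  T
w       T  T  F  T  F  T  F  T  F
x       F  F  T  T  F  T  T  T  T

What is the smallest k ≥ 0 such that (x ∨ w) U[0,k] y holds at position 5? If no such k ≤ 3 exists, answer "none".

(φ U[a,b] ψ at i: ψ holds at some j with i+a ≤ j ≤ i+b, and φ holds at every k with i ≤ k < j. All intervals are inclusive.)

3

Need earliest j ≥ 5 with y, and (x ∨ w) at every k in [5,j-1].
  j=5: rhs fails.
  j=6: rhs fails.
  j=7: rhs fails.
  j=8: rhs holds; lhs holds on [5,7]. k = 3.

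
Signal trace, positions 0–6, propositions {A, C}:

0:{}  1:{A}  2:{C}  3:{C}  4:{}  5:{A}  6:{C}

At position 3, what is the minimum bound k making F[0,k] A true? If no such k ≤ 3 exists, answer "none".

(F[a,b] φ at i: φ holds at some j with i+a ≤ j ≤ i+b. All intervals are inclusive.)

Scan j = 3,4,… for A:
  j=3: fails
  j=4: fails
  j=5: holds
First hit at j=5, so smallest k = 5-3 = 2.

2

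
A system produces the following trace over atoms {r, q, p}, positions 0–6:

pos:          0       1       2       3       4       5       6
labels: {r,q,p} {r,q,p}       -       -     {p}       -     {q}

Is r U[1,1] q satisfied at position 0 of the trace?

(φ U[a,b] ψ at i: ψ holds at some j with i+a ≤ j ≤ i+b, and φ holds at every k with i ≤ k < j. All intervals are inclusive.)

Need some j in [1,1] with q, and r at every k in [0,j-1].
  j=1: q holds; r holds at every k in [0,0] → satisfied.

Holds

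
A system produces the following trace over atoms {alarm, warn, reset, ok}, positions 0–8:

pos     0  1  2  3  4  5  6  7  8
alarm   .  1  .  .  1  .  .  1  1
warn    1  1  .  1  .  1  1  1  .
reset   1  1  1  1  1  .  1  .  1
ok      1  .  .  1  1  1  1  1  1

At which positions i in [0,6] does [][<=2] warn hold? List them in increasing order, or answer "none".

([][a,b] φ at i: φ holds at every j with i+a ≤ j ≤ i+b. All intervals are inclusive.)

5

Evaluate at each i in [0,6]:
  i=0: ✗ (fails at j=2)
  i=1: ✗ (fails at j=2)
  i=2: ✗ (fails at j=2)
  i=3: ✗ (fails at j=4)
  i=4: ✗ (fails at j=4)
  i=5: ✓ (all of [5,7])
  i=6: ✗ (fails at j=8)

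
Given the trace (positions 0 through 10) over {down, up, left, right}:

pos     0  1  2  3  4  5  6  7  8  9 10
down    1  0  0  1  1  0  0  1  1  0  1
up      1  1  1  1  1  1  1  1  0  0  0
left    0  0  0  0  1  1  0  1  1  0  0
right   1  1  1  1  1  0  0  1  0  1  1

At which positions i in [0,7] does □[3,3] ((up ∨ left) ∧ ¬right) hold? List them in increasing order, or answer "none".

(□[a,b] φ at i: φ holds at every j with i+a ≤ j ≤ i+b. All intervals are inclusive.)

2, 3, 5

Evaluate at each i in [0,7]:
  i=0: ✗ (fails at j=3)
  i=1: ✗ (fails at j=4)
  i=2: ✓ (all of [5,5])
  i=3: ✓ (all of [6,6])
  i=4: ✗ (fails at j=7)
  i=5: ✓ (all of [8,8])
  i=6: ✗ (fails at j=9)
  i=7: ✗ (fails at j=10)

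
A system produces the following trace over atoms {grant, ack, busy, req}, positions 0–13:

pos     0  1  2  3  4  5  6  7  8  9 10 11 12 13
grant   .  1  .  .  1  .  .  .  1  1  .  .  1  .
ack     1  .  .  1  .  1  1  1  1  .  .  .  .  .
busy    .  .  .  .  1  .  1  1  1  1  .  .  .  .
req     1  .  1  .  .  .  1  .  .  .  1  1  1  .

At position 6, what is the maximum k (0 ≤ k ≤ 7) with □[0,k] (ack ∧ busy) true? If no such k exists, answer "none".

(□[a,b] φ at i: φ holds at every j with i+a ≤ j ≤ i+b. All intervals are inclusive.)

(ack ∧ busy) must hold from j=6 onward; find where it first fails.
  j=6: holds
  j=7: holds
  j=8: holds
  j=9: fails
Holds on [6,8], so largest k = 2.

2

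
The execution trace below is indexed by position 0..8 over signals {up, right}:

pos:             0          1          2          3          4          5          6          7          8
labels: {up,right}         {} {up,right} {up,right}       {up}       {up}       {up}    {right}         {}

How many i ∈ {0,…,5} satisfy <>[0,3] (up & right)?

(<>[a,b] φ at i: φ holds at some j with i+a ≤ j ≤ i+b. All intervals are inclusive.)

4

Evaluate at each i in [0,5]:
  i=0: ✓ (witness j=0)
  i=1: ✓ (witness j=2)
  i=2: ✓ (witness j=2)
  i=3: ✓ (witness j=3)
  i=4: ✗ (none in [4,7])
  i=5: ✗ (none in [5,8])
Positions where it holds: {0, 1, 2, 3} → 4.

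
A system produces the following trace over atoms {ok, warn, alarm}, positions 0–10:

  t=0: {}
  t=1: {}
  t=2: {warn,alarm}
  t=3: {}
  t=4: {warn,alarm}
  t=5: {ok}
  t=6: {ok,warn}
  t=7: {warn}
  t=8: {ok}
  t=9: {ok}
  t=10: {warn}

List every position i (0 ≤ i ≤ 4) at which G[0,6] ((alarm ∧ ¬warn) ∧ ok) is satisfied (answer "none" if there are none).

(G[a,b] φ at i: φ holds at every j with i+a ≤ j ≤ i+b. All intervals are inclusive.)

Evaluate at each i in [0,4]:
  i=0: ✗ (fails at j=0)
  i=1: ✗ (fails at j=1)
  i=2: ✗ (fails at j=2)
  i=3: ✗ (fails at j=3)
  i=4: ✗ (fails at j=4)

none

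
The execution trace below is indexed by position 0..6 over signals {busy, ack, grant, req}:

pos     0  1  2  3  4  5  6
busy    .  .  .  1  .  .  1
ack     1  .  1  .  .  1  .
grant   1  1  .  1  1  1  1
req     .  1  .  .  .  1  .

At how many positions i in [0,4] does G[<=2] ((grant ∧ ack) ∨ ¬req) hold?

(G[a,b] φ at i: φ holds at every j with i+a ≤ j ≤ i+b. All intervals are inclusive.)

3

Evaluate at each i in [0,4]:
  i=0: ✗ (fails at j=1)
  i=1: ✗ (fails at j=1)
  i=2: ✓ (all of [2,4])
  i=3: ✓ (all of [3,5])
  i=4: ✓ (all of [4,6])
Positions where it holds: {2, 3, 4} → 3.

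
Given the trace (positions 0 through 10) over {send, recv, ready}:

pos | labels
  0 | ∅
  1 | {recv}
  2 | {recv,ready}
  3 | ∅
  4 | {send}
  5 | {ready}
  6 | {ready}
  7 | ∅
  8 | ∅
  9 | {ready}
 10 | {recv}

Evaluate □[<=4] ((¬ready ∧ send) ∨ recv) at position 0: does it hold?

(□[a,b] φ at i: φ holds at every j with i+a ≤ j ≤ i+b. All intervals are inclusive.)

Check ((¬ready ∧ send) ∨ recv) at every j in [0,4]:
  j=0: false
  j=1: true
  j=2: true
  j=3: false
  j=4: true
Fails at j=0 → formula fails.

False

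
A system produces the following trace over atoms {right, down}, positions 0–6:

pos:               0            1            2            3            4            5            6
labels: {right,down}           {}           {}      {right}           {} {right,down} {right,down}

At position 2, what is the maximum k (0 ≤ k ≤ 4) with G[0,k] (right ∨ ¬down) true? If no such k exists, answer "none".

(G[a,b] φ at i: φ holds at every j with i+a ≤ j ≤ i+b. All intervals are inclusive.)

4

(right ∨ ¬down) must hold from j=2 onward; find where it first fails.
  j=2: holds
  j=3: holds
  j=4: holds
  j=5: holds
  j=6: holds
Holds through j=6; largest k = 4.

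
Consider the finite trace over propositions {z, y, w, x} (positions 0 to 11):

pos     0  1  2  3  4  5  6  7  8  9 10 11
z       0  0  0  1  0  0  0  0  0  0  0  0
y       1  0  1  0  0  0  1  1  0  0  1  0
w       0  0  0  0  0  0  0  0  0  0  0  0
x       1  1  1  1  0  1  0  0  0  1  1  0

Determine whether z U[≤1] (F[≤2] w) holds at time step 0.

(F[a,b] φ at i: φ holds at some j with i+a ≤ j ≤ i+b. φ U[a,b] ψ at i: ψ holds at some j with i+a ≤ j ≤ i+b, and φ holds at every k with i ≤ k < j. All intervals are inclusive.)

Does not hold

Need some j in [0,1] with F[≤2] w, and z at every k in [0,j-1].
  j=0: F[≤2] w — fails (none in [0,2]).
  j=1: F[≤2] w — fails (none in [1,3]).
No j in the window works → until fails.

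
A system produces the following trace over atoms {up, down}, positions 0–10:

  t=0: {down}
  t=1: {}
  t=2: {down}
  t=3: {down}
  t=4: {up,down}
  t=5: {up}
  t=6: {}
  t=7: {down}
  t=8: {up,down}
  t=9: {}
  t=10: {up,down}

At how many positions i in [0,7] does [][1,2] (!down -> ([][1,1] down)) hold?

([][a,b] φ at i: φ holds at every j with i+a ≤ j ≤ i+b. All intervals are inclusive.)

Evaluate at each i in [0,7]:
  i=0: ✓ (all of [1,2])
  i=1: ✓ (all of [2,3])
  i=2: ✓ (all of [3,4])
  i=3: ✗ (fails at j=5)
  i=4: ✗ (fails at j=5)
  i=5: ✓ (all of [6,7])
  i=6: ✓ (all of [7,8])
  i=7: ✓ (all of [8,9])
Positions where it holds: {0, 1, 2, 5, 6, 7} → 6.

6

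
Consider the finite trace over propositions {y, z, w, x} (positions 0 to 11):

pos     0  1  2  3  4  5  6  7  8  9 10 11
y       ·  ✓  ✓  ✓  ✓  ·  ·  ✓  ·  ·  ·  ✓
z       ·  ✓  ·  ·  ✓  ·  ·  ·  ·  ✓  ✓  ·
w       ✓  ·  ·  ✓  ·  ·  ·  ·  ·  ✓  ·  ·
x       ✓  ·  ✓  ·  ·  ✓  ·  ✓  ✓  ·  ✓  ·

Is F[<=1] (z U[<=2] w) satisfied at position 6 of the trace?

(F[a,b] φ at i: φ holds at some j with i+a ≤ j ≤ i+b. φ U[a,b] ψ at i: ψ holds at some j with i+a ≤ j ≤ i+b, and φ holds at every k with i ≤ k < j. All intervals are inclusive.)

Does not hold

Check (z U[<=2] w) at each j in [6,7]:
  j=6: fails
  j=7: fails
No position in the window satisfies it → formula fails.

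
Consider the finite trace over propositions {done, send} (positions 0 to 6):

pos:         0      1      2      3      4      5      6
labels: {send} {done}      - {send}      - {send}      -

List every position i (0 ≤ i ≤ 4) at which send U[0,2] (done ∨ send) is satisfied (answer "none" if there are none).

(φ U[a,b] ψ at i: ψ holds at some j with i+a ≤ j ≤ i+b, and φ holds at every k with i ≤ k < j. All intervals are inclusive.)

Evaluate at each i in [0,4]:
  i=0: ✓ (rhs at j=0)
  i=1: ✓ (rhs at j=1)
  i=2: ✗ (lhs fails at k=2 before rhs at j=3)
  i=3: ✓ (rhs at j=3)
  i=4: ✗ (lhs fails at k=4 before rhs at j=5)

0, 1, 3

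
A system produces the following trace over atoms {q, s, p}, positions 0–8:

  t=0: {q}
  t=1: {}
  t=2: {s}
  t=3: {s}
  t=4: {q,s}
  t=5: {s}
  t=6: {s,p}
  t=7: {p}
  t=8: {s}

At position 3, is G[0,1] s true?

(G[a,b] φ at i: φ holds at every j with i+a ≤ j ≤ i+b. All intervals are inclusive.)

Check s at every j in [3,4]:
  j=3: true
  j=4: true
All positions satisfy it → formula holds.

Yes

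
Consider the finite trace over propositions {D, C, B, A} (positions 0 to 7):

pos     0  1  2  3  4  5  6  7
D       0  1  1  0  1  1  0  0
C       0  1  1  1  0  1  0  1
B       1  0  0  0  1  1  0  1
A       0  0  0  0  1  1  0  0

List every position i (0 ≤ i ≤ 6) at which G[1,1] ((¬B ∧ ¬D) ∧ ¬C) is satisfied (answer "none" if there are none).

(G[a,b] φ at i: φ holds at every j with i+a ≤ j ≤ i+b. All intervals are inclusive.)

Evaluate at each i in [0,6]:
  i=0: ✗ (fails at j=1)
  i=1: ✗ (fails at j=2)
  i=2: ✗ (fails at j=3)
  i=3: ✗ (fails at j=4)
  i=4: ✗ (fails at j=5)
  i=5: ✓ (all of [6,6])
  i=6: ✗ (fails at j=7)

5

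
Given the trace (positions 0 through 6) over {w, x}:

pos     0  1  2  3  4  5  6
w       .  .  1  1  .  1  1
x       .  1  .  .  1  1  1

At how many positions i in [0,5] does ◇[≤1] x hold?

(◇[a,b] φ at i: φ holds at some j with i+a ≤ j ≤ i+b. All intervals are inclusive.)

5

Evaluate at each i in [0,5]:
  i=0: ✓ (witness j=1)
  i=1: ✓ (witness j=1)
  i=2: ✗ (none in [2,3])
  i=3: ✓ (witness j=4)
  i=4: ✓ (witness j=4)
  i=5: ✓ (witness j=5)
Positions where it holds: {0, 1, 3, 4, 5} → 5.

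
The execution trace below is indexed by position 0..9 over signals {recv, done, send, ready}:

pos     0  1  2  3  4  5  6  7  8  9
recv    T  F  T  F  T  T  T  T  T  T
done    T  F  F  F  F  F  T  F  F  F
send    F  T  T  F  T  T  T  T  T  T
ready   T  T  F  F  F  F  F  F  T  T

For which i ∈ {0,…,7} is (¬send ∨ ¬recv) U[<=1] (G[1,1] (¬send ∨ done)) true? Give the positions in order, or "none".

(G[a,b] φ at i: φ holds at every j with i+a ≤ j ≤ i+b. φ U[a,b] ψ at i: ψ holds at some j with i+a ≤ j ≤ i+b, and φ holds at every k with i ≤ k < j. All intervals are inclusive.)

Evaluate at each i in [0,7]:
  i=0: ✗ (no rhs in [0,1])
  i=1: ✓ (rhs at j=2; lhs holds on [1,1])
  i=2: ✓ (rhs at j=2)
  i=3: ✗ (no rhs in [3,4])
  i=4: ✗ (lhs fails at k=4 before rhs at j=5)
  i=5: ✓ (rhs at j=5)
  i=6: ✗ (no rhs in [6,7])
  i=7: ✗ (no rhs in [7,8])

1, 2, 5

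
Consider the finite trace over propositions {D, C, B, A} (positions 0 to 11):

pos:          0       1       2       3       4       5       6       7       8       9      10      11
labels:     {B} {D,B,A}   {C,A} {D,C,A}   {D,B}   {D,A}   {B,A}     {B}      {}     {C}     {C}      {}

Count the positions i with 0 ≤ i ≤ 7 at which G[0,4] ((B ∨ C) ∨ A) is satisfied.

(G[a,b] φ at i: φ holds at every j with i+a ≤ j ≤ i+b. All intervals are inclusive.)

4

Evaluate at each i in [0,7]:
  i=0: ✓ (all of [0,4])
  i=1: ✓ (all of [1,5])
  i=2: ✓ (all of [2,6])
  i=3: ✓ (all of [3,7])
  i=4: ✗ (fails at j=8)
  i=5: ✗ (fails at j=8)
  i=6: ✗ (fails at j=8)
  i=7: ✗ (fails at j=8)
Positions where it holds: {0, 1, 2, 3} → 4.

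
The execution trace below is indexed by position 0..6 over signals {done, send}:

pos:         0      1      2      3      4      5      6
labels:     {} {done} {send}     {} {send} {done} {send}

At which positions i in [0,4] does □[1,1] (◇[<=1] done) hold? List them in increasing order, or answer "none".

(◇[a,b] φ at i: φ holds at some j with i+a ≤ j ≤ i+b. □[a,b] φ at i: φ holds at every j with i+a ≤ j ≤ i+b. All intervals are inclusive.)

0, 3, 4

Evaluate at each i in [0,4]:
  i=0: ✓ (all of [1,1])
  i=1: ✗ (fails at j=2)
  i=2: ✗ (fails at j=3)
  i=3: ✓ (all of [4,4])
  i=4: ✓ (all of [5,5])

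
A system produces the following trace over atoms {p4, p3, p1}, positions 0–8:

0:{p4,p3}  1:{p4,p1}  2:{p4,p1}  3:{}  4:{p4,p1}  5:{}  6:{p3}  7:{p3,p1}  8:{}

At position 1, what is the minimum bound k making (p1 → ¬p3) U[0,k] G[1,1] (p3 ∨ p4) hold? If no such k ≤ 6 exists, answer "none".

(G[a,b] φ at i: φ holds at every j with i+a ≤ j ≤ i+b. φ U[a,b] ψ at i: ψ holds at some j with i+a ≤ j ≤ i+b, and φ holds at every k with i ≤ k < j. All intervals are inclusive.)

0

Need earliest j ≥ 1 with G[1,1] (p3 ∨ p4), and (p1 → ¬p3) at every k in [1,j-1].
  j=1: rhs holds (empty prefix). k = 0.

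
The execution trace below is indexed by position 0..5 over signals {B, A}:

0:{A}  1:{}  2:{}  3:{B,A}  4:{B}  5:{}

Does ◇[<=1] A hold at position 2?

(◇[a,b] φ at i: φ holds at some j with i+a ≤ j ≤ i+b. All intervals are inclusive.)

Check A at each j in [2,3]:
  j=2: false
  j=3: true
Found at j=3 → formula holds.

Yes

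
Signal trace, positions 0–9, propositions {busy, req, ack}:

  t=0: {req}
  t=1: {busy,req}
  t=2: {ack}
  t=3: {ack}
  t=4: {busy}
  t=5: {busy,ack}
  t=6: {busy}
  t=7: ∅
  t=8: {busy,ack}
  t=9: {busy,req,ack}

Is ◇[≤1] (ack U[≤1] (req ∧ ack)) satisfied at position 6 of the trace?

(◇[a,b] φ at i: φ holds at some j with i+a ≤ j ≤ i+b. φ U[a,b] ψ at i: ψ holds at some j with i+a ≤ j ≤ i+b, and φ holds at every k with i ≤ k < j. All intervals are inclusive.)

Check (ack U[≤1] (req ∧ ack)) at each j in [6,7]:
  j=6: fails
  j=7: fails
No position in the window satisfies it → formula fails.

False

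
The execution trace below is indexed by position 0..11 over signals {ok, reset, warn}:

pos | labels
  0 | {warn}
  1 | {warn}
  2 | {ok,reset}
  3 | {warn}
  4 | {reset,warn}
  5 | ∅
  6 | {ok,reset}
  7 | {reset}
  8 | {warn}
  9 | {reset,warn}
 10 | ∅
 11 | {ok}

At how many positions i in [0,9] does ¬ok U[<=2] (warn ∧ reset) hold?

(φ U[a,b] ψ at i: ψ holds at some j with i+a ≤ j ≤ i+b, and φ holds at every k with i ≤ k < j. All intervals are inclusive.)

Evaluate at each i in [0,9]:
  i=0: ✗ (no rhs in [0,2])
  i=1: ✗ (no rhs in [1,3])
  i=2: ✗ (lhs fails at k=2 before rhs at j=4)
  i=3: ✓ (rhs at j=4; lhs holds on [3,3])
  i=4: ✓ (rhs at j=4)
  i=5: ✗ (no rhs in [5,7])
  i=6: ✗ (no rhs in [6,8])
  i=7: ✓ (rhs at j=9; lhs holds on [7,8])
  i=8: ✓ (rhs at j=9; lhs holds on [8,8])
  i=9: ✓ (rhs at j=9)
Positions where it holds: {3, 4, 7, 8, 9} → 5.

5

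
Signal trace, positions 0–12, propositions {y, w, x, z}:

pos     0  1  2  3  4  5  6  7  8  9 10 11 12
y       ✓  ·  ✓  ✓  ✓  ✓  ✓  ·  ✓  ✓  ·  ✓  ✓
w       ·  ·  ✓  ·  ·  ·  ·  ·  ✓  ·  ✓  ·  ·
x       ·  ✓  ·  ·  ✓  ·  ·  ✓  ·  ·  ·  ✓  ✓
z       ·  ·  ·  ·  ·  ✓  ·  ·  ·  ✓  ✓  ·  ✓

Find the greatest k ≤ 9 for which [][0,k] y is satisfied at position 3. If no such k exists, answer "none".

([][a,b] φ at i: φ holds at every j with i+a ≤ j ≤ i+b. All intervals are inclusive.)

y must hold from j=3 onward; find where it first fails.
  j=3: holds
  j=4: holds
  j=5: holds
  j=6: holds
  j=7: fails
Holds on [3,6], so largest k = 3.

3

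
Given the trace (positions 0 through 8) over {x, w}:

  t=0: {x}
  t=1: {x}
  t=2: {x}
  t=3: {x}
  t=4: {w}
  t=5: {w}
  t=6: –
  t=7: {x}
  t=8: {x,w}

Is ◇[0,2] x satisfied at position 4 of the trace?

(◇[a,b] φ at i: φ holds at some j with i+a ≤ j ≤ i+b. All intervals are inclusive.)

No

Check x at each j in [4,6]:
  j=4: false
  j=5: false
  j=6: false
No position in the window satisfies it → formula fails.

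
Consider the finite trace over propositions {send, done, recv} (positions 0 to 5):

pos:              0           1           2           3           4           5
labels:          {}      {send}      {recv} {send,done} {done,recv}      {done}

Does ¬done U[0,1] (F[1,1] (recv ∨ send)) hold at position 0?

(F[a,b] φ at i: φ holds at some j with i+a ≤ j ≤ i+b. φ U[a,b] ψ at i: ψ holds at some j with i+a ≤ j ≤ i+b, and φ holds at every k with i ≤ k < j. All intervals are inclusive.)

Need some j in [0,1] with F[1,1] (recv ∨ send), and ¬done at every k in [0,j-1].
  j=0: F[1,1] (recv ∨ send) holds; no prefix to check → satisfied.

Holds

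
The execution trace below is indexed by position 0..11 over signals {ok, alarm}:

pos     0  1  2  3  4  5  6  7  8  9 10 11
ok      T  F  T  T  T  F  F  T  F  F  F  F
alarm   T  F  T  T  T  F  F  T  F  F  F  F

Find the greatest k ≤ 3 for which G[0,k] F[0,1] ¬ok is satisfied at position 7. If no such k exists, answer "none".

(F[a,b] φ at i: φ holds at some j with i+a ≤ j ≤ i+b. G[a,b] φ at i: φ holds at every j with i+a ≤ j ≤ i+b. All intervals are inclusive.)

3

F[0,1] ¬ok must hold from j=7 onward; find where it first fails.
  j=7: holds
  j=8: holds
  j=9: holds
  j=10: holds
Holds through j=10; largest k = 3.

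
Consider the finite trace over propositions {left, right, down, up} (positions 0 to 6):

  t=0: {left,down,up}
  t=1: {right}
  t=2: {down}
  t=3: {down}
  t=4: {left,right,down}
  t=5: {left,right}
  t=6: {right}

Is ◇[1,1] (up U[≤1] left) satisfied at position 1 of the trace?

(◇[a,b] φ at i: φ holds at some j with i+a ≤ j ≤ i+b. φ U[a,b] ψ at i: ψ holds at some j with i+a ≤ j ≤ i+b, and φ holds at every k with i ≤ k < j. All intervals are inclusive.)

Check (up U[≤1] left) at each j in [2,2]:
  j=2: fails
No position in the window satisfies it → formula fails.

False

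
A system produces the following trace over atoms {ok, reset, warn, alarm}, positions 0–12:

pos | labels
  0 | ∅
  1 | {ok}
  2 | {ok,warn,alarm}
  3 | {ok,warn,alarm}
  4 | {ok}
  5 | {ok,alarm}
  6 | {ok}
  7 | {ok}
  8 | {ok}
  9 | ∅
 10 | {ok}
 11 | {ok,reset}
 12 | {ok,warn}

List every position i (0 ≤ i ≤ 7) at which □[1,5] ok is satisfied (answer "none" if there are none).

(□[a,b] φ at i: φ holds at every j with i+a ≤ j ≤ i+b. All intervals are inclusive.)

0, 1, 2, 3

Evaluate at each i in [0,7]:
  i=0: ✓ (all of [1,5])
  i=1: ✓ (all of [2,6])
  i=2: ✓ (all of [3,7])
  i=3: ✓ (all of [4,8])
  i=4: ✗ (fails at j=9)
  i=5: ✗ (fails at j=9)
  i=6: ✗ (fails at j=9)
  i=7: ✗ (fails at j=9)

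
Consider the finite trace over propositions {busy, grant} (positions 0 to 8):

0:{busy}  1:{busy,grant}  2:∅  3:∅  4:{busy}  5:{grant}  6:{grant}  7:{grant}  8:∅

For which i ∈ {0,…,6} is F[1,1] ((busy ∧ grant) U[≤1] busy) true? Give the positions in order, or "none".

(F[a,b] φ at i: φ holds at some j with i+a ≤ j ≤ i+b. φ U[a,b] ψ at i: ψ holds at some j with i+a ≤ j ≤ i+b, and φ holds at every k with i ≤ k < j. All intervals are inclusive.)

Evaluate at each i in [0,6]:
  i=0: ✓ (witness j=1)
  i=1: ✗ (none in [2,2])
  i=2: ✗ (none in [3,3])
  i=3: ✓ (witness j=4)
  i=4: ✗ (none in [5,5])
  i=5: ✗ (none in [6,6])
  i=6: ✗ (none in [7,7])

0, 3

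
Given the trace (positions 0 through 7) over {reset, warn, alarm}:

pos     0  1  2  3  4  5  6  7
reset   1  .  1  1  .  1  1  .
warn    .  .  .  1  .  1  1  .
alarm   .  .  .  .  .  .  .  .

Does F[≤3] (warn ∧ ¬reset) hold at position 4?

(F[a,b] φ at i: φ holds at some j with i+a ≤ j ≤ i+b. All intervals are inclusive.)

Check (warn ∧ ¬reset) at each j in [4,7]:
  j=4: false
  j=5: false
  j=6: false
  j=7: false
No position in the window satisfies it → formula fails.

Does not hold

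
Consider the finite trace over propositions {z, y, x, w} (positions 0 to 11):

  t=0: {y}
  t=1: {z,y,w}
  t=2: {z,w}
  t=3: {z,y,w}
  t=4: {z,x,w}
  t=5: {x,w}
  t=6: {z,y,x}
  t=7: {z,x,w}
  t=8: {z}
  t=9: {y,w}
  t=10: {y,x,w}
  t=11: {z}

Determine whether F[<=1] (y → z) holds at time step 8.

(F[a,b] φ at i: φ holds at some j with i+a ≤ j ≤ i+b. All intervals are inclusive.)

Yes

Check (y → z) at each j in [8,9]:
  j=8: true
  j=9: false
Found at j=8 → formula holds.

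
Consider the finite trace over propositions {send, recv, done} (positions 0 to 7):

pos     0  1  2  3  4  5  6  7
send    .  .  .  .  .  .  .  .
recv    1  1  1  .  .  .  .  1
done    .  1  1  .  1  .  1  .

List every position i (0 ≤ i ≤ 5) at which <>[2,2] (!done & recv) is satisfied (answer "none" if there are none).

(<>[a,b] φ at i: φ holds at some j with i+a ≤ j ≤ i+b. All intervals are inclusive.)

Evaluate at each i in [0,5]:
  i=0: ✗ (none in [2,2])
  i=1: ✗ (none in [3,3])
  i=2: ✗ (none in [4,4])
  i=3: ✗ (none in [5,5])
  i=4: ✗ (none in [6,6])
  i=5: ✓ (witness j=7)

5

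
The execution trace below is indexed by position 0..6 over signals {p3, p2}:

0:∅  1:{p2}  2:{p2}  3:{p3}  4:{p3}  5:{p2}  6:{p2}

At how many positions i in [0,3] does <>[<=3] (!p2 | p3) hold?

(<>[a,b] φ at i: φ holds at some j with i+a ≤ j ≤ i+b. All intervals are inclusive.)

4

Evaluate at each i in [0,3]:
  i=0: ✓ (witness j=0)
  i=1: ✓ (witness j=3)
  i=2: ✓ (witness j=3)
  i=3: ✓ (witness j=3)
Positions where it holds: {0, 1, 2, 3} → 4.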